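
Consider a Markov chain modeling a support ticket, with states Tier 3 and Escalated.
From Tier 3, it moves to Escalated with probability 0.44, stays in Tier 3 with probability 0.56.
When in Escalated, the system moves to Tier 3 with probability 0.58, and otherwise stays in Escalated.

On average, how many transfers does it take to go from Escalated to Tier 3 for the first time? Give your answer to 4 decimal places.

Let t(s) be the expected number of transfers to first reach Tier 3 from state s, with t(Tier 3) = 0. Conditioning on the first transfer:
t(Escalated) = 1 + 0.42·t(Escalated)
Solving: t(Escalated) = 1.7241.
Expected transfers from Escalated to Tier 3: 1.7241.

1.7241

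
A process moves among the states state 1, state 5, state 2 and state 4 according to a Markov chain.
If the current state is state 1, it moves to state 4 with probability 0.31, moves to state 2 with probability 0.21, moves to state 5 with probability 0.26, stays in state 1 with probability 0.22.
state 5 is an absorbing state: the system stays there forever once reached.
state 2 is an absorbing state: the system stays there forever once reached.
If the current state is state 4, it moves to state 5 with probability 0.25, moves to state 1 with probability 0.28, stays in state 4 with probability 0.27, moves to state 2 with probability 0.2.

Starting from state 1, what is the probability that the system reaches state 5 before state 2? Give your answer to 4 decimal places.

0.5539

Let h(s) be the probability of absorption at state 5 starting from transient state s. Then h(state 5) = 1 and h(state 2) = 0. By first-step analysis:
h(state 1) = 0.22·h(state 1) + 0.26·1 + 0.21·0 + 0.31·h(state 4)
h(state 4) = 0.28·h(state 1) + 0.25·1 + 0.2·0 + 0.27·h(state 4)
Solving: h(state 1) = 0.5539, h(state 4) = 0.5549.
Starting from state 1, the probability is 0.5539.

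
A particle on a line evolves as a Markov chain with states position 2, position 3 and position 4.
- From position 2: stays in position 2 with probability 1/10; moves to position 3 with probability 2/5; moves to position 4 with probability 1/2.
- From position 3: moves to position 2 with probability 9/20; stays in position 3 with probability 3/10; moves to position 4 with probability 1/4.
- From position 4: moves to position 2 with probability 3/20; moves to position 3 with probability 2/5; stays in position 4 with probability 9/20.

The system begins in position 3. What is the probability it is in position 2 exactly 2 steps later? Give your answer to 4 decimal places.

0.2175

Sum over the intermediate state after 1 step:
P = P(position 3→position 2)·P(position 2→position 2) + P(position 3→position 3)·P(position 3→position 2) + P(position 3→position 4)·P(position 4→position 2)
  = 0.45×0.1 + 0.3×0.45 + 0.25×0.15
  = 0.0450 + 0.1350 + 0.0375 = 0.2175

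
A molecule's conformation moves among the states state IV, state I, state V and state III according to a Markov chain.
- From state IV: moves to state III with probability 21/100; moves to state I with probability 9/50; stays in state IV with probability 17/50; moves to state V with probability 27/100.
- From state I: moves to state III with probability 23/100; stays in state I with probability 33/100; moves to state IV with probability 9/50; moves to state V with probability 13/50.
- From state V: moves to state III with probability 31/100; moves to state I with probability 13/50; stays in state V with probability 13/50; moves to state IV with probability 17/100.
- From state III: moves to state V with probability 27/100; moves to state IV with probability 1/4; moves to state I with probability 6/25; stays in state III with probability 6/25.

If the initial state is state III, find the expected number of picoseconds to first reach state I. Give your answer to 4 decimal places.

Let t(s) be the expected number of picoseconds to first reach state I from state s, with t(state I) = 0. Conditioning on the first picosecond:
t(state IV) = 1 + 0.34·t(state IV) + 0.27·t(state V) + 0.21·t(state III)
t(state V) = 1 + 0.17·t(state IV) + 0.26·t(state V) + 0.31·t(state III)
t(state III) = 1 + 0.25·t(state IV) + 0.27·t(state V) + 0.24·t(state III)
Solving: t(state IV) = 4.6290, t(state V) = 4.2340, t(state III) = 4.3427.
Expected picoseconds from state III to state I: 4.3427.

4.3427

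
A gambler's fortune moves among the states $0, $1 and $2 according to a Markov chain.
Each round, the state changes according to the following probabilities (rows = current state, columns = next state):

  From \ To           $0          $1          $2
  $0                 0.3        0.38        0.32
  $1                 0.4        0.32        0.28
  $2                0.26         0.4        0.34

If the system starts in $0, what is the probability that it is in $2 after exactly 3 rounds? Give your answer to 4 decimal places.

0.3117

Propagate the distribution vector 3 rounds from $0.
After 0 rounds: (1.0000, 0.0000, 0.0000)
After 1 round: (0.3000, 0.3800, 0.3200)
After 2 rounds: (0.3252, 0.3636, 0.3112)
After 3 rounds: (0.3239, 0.3644, 0.3117)
P(in $2 after 3 rounds) = 0.3117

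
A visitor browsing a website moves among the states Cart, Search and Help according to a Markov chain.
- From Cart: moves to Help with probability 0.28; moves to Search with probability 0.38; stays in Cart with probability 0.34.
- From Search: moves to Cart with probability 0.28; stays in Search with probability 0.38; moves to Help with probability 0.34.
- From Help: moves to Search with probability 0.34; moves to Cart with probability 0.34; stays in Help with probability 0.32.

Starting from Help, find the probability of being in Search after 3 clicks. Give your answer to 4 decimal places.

Propagate the distribution vector 3 clicks from Help.
After 0 clicks: (0.0000, 0.0000, 1.0000)
After 1 click: (0.3400, 0.3400, 0.3200)
After 2 clicks: (0.3196, 0.3672, 0.3132)
After 3 clicks: (0.3180, 0.3675, 0.3146)
P(in Search after 3 clicks) = 0.3675

0.3675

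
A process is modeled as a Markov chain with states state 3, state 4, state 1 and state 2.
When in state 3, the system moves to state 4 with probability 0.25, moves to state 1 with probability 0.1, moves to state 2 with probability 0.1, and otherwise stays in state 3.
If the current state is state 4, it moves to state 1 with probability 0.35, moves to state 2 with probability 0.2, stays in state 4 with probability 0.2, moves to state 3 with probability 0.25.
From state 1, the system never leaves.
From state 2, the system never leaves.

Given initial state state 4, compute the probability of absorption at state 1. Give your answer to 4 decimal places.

Let h(s) be the probability of absorption at state 1 starting from transient state s. Then h(state 1) = 1 and h(state 2) = 0. By first-step analysis:
h(state 3) = 0.55·h(state 3) + 0.25·h(state 4) + 0.1·1 + 0.1·0
h(state 4) = 0.25·h(state 3) + 0.2·h(state 4) + 0.35·1 + 0.2·0
Solving: h(state 3) = 0.5630, h(state 4) = 0.6134.
Starting from state 4, the probability is 0.6134.

0.6134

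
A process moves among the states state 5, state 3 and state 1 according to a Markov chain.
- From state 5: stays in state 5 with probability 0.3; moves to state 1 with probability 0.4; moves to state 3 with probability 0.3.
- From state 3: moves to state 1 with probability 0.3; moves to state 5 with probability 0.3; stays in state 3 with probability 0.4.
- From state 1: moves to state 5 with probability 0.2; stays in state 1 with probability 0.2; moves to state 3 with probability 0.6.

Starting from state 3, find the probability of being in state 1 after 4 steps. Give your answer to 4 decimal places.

0.2973

Propagate the distribution vector 4 steps from state 3.
After 0 steps: (0.0000, 1.0000, 0.0000)
After 1 step: (0.3000, 0.4000, 0.3000)
After 2 steps: (0.2700, 0.4300, 0.3000)
After 3 steps: (0.2700, 0.4330, 0.2970)
After 4 steps: (0.2703, 0.4324, 0.2973)
P(in state 1 after 4 steps) = 0.2973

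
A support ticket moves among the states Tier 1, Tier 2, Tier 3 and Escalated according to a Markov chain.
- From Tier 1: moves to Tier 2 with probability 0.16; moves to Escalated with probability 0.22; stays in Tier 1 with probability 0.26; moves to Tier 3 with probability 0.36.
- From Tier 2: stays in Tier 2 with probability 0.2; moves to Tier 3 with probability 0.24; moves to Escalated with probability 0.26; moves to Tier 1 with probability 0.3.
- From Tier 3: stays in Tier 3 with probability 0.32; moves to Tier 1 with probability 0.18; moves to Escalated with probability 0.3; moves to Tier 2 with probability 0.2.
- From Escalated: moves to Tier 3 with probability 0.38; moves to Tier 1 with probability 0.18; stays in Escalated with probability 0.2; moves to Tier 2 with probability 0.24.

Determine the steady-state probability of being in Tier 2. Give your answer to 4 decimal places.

Let the stationary distribution be π with π = πP and π_1 + π_2 + π_3 + π_4 = 1.
π_1 = 0.26·π_1 + 0.3·π_2 + 0.18·π_3 + 0.18·π_4
π_2 = 0.16·π_1 + 0.2·π_2 + 0.2·π_3 + 0.24·π_4
π_3 = 0.36·π_1 + 0.24·π_2 + 0.32·π_3 + 0.38·π_4
Solving with the normalization constraint gives π = (0.2219, 0.2011, 0.3277, 0.2493).
So the stationary probability of Tier 2 is 0.2011.

0.2011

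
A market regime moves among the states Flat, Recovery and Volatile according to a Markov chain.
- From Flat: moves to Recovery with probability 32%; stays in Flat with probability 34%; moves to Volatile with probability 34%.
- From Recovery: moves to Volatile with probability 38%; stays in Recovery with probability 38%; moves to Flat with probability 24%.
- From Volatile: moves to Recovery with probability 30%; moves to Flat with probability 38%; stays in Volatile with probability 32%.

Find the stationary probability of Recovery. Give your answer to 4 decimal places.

0.3331

Let the stationary distribution be π with π = πP and π_1 + π_2 + π_3 = 1.
π_1 = 0.34·π_1 + 0.24·π_2 + 0.38·π_3
π_2 = 0.32·π_1 + 0.38·π_2 + 0.3·π_3
Solving with the normalization constraint gives π = (0.3206, 0.3331, 0.3464).
So the stationary probability of Recovery is 0.3331.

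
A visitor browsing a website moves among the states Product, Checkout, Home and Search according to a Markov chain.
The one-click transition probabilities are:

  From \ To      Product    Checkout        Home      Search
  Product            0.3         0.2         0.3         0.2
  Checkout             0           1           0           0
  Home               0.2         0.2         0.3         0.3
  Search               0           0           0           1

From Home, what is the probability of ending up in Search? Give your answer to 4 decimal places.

0.5814

Let h(s) be the probability of absorption at Search starting from transient state s. Then h(Search) = 1 and h(Checkout) = 0. By first-step analysis:
h(Product) = 0.3·h(Product) + 0.2·0 + 0.3·h(Home) + 0.2·1
h(Home) = 0.2·h(Product) + 0.2·0 + 0.3·h(Home) + 0.3·1
Solving: h(Product) = 0.5349, h(Home) = 0.5814.
Starting from Home, the probability is 0.5814.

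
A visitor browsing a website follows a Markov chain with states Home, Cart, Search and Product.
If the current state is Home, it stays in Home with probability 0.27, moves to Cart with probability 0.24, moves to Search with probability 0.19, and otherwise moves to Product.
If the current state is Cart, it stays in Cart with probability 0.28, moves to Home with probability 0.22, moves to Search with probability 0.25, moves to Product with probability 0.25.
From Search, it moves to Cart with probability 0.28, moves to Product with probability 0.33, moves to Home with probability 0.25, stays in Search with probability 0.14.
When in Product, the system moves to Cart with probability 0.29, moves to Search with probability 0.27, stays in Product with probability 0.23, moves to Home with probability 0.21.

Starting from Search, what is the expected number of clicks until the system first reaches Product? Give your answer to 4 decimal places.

3.3224

Let t(s) be the expected number of clicks to first reach Product from state s, with t(Product) = 0. Conditioning on the first click:
t(Home) = 1 + 0.27·t(Home) + 0.24·t(Cart) + 0.19·t(Search)
t(Cart) = 1 + 0.22·t(Home) + 0.28·t(Cart) + 0.25·t(Search)
t(Search) = 1 + 0.25·t(Home) + 0.28·t(Cart) + 0.14·t(Search)
Solving: t(Home) = 3.4134, t(Cart) = 3.5855, t(Search) = 3.3224.
Expected clicks from Search to Product: 3.3224.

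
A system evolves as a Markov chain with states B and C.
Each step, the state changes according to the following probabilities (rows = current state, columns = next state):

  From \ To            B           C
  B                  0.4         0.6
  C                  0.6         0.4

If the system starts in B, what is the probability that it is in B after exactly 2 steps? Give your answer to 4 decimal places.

Sum over the intermediate state after 1 step:
P = P(B→B)·P(B→B) + P(B→C)·P(C→B)
  = 0.4×0.4 + 0.6×0.6
  = 0.1600 + 0.3600 = 0.5200

0.5200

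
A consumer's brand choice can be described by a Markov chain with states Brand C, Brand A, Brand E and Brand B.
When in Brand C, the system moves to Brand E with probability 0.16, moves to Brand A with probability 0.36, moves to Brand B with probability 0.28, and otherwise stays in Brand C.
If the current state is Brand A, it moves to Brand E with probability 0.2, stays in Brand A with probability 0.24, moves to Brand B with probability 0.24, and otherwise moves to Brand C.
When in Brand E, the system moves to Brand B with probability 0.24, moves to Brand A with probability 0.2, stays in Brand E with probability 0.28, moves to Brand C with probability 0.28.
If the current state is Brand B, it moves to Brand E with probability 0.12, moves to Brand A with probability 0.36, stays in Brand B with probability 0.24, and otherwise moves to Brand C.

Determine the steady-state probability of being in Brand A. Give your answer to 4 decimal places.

0.2952

Let the stationary distribution be π with π = πP and π_1 + π_2 + π_3 + π_4 = 1.
π_1 = 0.2·π_1 + 0.32·π_2 + 0.28·π_3 + 0.28·π_4
π_2 = 0.36·π_1 + 0.24·π_2 + 0.2·π_3 + 0.36·π_4
π_3 = 0.16·π_1 + 0.2·π_2 + 0.28·π_3 + 0.12·π_4
Solving with the normalization constraint gives π = (0.2702, 0.2952, 0.1838, 0.2508).
So the stationary probability of Brand A is 0.2952.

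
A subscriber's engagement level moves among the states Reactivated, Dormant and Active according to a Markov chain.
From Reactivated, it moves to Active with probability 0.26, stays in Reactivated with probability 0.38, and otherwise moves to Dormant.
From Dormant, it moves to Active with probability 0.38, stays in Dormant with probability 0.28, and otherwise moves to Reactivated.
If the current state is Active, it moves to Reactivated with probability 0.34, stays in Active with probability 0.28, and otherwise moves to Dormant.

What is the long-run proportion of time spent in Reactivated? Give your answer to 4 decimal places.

0.3542

Let the stationary distribution be π with π = πP and π_1 + π_2 + π_3 = 1.
π_1 = 0.38·π_1 + 0.34·π_2 + 0.34·π_3
π_2 = 0.36·π_1 + 0.28·π_2 + 0.38·π_3
Solving with the normalization constraint gives π = (0.3542, 0.3390, 0.3068).
So the stationary probability of Reactivated is 0.3542.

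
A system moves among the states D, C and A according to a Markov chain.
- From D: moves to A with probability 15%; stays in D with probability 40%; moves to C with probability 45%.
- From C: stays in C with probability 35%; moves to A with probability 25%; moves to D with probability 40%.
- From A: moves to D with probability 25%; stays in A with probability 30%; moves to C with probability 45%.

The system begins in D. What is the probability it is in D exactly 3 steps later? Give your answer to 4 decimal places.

0.3674

Propagate the distribution vector 3 steps from D.
After 0 steps: (1.0000, 0.0000, 0.0000)
After 1 step: (0.4000, 0.4500, 0.1500)
After 2 steps: (0.3775, 0.4050, 0.2175)
After 3 steps: (0.3674, 0.4095, 0.2231)
P(in D after 3 steps) = 0.3674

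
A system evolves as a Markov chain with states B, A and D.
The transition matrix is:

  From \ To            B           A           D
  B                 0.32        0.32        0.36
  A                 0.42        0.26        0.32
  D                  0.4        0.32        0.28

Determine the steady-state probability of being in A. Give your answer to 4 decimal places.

0.3019

Let the stationary distribution be π with π = πP and π_1 + π_2 + π_3 = 1.
π_1 = 0.32·π_1 + 0.42·π_2 + 0.4·π_3
π_2 = 0.32·π_1 + 0.26·π_2 + 0.32·π_3
Solving with the normalization constraint gives π = (0.3760, 0.3019, 0.3222).
So the stationary probability of A is 0.3019.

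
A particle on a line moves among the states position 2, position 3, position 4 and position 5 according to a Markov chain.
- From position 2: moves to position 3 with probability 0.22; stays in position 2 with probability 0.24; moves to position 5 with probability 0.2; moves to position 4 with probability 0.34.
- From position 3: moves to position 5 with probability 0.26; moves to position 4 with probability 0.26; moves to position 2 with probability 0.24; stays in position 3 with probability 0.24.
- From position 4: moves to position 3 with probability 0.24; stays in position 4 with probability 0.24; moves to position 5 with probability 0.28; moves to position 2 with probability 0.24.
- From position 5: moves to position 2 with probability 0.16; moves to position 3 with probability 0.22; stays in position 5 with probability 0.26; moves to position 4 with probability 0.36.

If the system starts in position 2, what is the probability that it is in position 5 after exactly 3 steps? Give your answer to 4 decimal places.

0.2524

Propagate the distribution vector 3 steps from position 2.
After 0 steps: (1.0000, 0.0000, 0.0000, 0.0000)
After 1 step: (0.2400, 0.2200, 0.3400, 0.2000)
After 2 steps: (0.2240, 0.2312, 0.2924, 0.2524)
After 3 steps: (0.2198, 0.2305, 0.2973, 0.2524)
P(in position 5 after 3 steps) = 0.2524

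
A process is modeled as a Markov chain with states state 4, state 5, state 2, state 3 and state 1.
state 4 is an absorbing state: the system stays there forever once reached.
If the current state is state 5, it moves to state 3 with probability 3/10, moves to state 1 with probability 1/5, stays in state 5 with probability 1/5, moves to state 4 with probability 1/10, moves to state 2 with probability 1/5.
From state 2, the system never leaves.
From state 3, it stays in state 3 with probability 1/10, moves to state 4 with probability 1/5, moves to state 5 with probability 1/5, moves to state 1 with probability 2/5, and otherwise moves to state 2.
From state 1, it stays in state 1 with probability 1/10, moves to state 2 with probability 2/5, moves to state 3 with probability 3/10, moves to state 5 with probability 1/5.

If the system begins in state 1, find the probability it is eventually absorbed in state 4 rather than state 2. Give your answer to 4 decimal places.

0.1972

Let h(s) be the probability of absorption at state 4 starting from transient state s. Then h(state 4) = 1 and h(state 2) = 0. By first-step analysis:
h(state 5) = 0.1·1 + 0.2·h(state 5) + 0.2·0 + 0.3·h(state 3) + 0.2·h(state 1)
h(state 3) = 0.2·1 + 0.2·h(state 5) + 0.1·0 + 0.1·h(state 3) + 0.4·h(state 1)
h(state 1) = 0.2·h(state 5) + 0.4·0 + 0.3·h(state 3) + 0.1·h(state 1)
Solving: h(state 5) = 0.3169, h(state 3) = 0.3803, h(state 1) = 0.1972.
Starting from state 1, the probability is 0.1972.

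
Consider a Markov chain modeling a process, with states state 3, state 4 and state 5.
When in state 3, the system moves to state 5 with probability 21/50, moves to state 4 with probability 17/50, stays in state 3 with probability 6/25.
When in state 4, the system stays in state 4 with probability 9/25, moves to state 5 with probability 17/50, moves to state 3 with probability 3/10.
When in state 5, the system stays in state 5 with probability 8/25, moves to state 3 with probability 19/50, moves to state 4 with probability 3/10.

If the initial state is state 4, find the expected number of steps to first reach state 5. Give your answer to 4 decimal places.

Let t(s) be the expected number of steps to first reach state 5 from state s, with t(state 5) = 0. Conditioning on the first step:
t(state 3) = 1 + 0.24·t(state 3) + 0.34·t(state 4)
t(state 4) = 1 + 0.3·t(state 3) + 0.36·t(state 4)
Solving: t(state 3) = 2.5494, t(state 4) = 2.7575.
Expected steps from state 4 to state 5: 2.7575.

2.7575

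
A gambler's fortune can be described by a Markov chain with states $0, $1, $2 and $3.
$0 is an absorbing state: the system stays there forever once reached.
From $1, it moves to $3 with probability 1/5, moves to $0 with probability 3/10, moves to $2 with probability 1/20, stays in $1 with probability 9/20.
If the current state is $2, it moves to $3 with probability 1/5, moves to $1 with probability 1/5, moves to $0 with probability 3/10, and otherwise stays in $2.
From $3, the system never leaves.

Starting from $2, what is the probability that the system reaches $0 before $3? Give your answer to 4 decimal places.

Let h(s) be the probability of absorption at $0 starting from transient state s. Then h($0) = 1 and h($3) = 0. By first-step analysis:
h($1) = 0.3·1 + 0.45·h($1) + 0.05·h($2) + 0.2·0
h($2) = 0.3·1 + 0.2·h($1) + 0.3·h($2) + 0.2·0
Solving: h($1) = 0.6000, h($2) = 0.6000.
Starting from $2, the probability is 0.6000.

0.6000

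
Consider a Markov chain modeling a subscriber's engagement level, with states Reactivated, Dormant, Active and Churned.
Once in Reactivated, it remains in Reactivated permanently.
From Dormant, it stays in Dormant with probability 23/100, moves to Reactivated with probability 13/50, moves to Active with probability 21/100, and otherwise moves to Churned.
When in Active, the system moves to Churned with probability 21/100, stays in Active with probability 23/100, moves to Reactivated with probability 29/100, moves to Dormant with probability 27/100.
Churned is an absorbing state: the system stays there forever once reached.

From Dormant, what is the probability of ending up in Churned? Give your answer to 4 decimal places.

0.5131

Let h(s) be the probability of absorption at Churned starting from transient state s. Then h(Churned) = 1 and h(Reactivated) = 0. By first-step analysis:
h(Dormant) = 0.26·0 + 0.23·h(Dormant) + 0.21·h(Active) + 0.3·1
h(Active) = 0.29·0 + 0.27·h(Dormant) + 0.23·h(Active) + 0.21·1
Solving: h(Dormant) = 0.5131, h(Active) = 0.4526.
Starting from Dormant, the probability is 0.5131.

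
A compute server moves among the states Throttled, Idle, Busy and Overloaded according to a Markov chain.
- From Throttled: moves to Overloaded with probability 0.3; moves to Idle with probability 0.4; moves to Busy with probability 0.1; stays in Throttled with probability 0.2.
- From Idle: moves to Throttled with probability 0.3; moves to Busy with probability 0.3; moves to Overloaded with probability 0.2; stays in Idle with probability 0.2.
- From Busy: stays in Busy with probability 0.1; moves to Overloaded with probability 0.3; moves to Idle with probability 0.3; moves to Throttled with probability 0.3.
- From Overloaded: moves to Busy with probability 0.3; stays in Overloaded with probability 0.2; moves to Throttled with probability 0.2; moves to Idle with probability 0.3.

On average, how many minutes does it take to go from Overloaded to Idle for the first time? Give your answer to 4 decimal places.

3.1043

Let t(s) be the expected number of minutes to first reach Idle from state s, with t(Idle) = 0. Conditioning on the first minute:
t(Throttled) = 1 + 0.2·t(Throttled) + 0.1·t(Busy) + 0.3·t(Overloaded)
t(Busy) = 1 + 0.3·t(Throttled) + 0.1·t(Busy) + 0.3·t(Overloaded)
t(Overloaded) = 1 + 0.2·t(Throttled) + 0.3·t(Busy) + 0.2·t(Overloaded)
Solving: t(Throttled) = 2.7990, t(Busy) = 3.0789, t(Overloaded) = 3.1043.
Expected minutes from Overloaded to Idle: 3.1043.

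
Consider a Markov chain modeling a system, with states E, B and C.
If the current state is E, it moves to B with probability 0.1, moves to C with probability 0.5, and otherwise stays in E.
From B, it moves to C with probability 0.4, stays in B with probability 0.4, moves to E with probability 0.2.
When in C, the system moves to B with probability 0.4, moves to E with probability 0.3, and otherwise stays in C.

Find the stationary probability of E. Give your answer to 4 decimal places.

Let the stationary distribution be π with π = πP and π_1 + π_2 + π_3 = 1.
π_1 = 0.4·π_1 + 0.2·π_2 + 0.3·π_3
π_2 = 0.1·π_1 + 0.4·π_2 + 0.4·π_3
Solving with the normalization constraint gives π = (0.2989, 0.3103, 0.3908).
So the stationary probability of E is 0.2989.

0.2989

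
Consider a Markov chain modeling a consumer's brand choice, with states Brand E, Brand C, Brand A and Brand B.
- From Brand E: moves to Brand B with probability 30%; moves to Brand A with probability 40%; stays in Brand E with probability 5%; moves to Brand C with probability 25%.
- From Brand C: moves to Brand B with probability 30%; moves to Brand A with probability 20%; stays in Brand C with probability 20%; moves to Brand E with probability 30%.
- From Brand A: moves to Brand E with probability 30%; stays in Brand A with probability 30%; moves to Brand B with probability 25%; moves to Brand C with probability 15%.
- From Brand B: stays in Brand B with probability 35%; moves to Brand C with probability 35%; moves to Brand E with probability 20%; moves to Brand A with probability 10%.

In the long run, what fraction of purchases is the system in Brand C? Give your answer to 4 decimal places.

0.2445

Let the stationary distribution be π with π = πP and π_1 + π_2 + π_3 + π_4 = 1.
π_1 = 0.05·π_1 + 0.3·π_2 + 0.3·π_3 + 0.2·π_4
π_2 = 0.25·π_1 + 0.2·π_2 + 0.15·π_3 + 0.35·π_4
π_3 = 0.4·π_1 + 0.2·π_2 + 0.3·π_3 + 0.1·π_4
Solving with the normalization constraint gives π = (0.2157, 0.2445, 0.2365, 0.3033).
So the stationary probability of Brand C is 0.2445.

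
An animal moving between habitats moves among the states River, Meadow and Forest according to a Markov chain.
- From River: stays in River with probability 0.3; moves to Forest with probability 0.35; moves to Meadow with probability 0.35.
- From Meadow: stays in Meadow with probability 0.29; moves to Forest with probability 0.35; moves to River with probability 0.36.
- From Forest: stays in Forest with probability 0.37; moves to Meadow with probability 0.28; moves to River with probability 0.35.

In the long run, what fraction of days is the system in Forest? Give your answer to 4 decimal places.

0.3571

Let the stationary distribution be π with π = πP and π_1 + π_2 + π_3 = 1.
π_1 = 0.3·π_1 + 0.36·π_2 + 0.35·π_3
π_2 = 0.35·π_1 + 0.29·π_2 + 0.28·π_3
Solving with the normalization constraint gives π = (0.3363, 0.3066, 0.3571).
So the stationary probability of Forest is 0.3571.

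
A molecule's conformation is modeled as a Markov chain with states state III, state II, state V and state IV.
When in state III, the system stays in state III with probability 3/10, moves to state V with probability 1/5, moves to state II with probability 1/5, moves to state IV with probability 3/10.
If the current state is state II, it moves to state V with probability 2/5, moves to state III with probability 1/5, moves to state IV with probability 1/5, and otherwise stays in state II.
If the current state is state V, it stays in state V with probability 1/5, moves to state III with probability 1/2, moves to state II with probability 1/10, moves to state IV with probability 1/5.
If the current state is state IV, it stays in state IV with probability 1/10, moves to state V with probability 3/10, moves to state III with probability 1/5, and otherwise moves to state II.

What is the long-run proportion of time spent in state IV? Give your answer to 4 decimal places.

Let the stationary distribution be π with π = πP and π_1 + π_2 + π_3 + π_4 = 1.
π_1 = 0.3·π_1 + 0.2·π_2 + 0.5·π_3 + 0.2·π_4
π_2 = 0.2·π_1 + 0.2·π_2 + 0.1·π_3 + 0.4·π_4
π_3 = 0.2·π_1 + 0.4·π_2 + 0.2·π_3 + 0.3·π_4
Solving with the normalization constraint gives π = (0.3103, 0.2156, 0.2641, 0.2100).
So the stationary probability of state IV is 0.2100.

0.2100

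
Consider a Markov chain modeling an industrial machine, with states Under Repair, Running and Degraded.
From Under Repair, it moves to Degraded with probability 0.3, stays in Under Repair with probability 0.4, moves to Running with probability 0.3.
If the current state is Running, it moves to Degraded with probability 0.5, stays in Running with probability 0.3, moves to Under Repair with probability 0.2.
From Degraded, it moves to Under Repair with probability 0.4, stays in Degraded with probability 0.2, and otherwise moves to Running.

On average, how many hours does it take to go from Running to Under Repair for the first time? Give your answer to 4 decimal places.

Let t(s) be the expected number of hours to first reach Under Repair from state s, with t(Under Repair) = 0. Conditioning on the first hour:
t(Running) = 1 + 0.3·t(Running) + 0.5·t(Degraded)
t(Degraded) = 1 + 0.4·t(Running) + 0.2·t(Degraded)
Solving: t(Running) = 3.6111, t(Degraded) = 3.0556.
Expected hours from Running to Under Repair: 3.6111.

3.6111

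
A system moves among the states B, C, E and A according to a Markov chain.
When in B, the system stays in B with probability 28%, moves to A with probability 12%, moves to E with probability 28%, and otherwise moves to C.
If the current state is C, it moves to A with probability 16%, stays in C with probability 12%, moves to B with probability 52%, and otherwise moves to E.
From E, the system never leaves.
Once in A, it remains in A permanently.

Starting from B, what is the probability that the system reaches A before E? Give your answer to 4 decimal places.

Let h(s) be the probability of absorption at A starting from transient state s. Then h(A) = 1 and h(E) = 0. By first-step analysis:
h(B) = 0.28·h(B) + 0.32·h(C) + 0.28·0 + 0.12·1
h(C) = 0.52·h(B) + 0.12·h(C) + 0.2·0 + 0.16·1
Solving: h(B) = 0.3356, h(C) = 0.3801.
Starting from B, the probability is 0.3356.

0.3356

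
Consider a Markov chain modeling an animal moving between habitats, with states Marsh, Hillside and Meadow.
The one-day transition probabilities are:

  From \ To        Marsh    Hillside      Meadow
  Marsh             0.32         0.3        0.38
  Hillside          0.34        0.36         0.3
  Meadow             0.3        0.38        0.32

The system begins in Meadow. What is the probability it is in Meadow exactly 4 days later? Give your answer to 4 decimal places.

0.3323

Propagate the distribution vector 4 days from Meadow.
After 0 days: (0.0000, 0.0000, 1.0000)
After 1 day: (0.3000, 0.3800, 0.3200)
After 2 days: (0.3212, 0.3484, 0.3304)
After 3 days: (0.3204, 0.3473, 0.3323)
After 4 days: (0.3203, 0.3474, 0.3323)
P(in Meadow after 4 days) = 0.3323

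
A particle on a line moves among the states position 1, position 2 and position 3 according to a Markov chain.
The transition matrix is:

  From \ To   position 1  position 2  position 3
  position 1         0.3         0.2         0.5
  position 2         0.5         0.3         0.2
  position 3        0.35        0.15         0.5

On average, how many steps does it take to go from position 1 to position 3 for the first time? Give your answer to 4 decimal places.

Let t(s) be the expected number of steps to first reach position 3 from state s, with t(position 3) = 0. Conditioning on the first step:
t(position 1) = 1 + 0.3·t(position 1) + 0.2·t(position 2)
t(position 2) = 1 + 0.5·t(position 1) + 0.3·t(position 2)
Solving: t(position 1) = 2.3077, t(position 2) = 3.0769.
Expected steps from position 1 to position 3: 2.3077.

2.3077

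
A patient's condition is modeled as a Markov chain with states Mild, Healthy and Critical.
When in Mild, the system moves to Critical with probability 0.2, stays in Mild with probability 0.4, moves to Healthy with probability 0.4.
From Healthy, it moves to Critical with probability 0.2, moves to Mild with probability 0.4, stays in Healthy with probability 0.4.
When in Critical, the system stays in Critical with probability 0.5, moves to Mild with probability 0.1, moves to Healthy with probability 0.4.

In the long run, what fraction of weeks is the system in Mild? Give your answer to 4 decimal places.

0.3143

Let the stationary distribution be π with π = πP and π_1 + π_2 + π_3 = 1.
π_1 = 0.4·π_1 + 0.4·π_2 + 0.1·π_3
π_2 = 0.4·π_1 + 0.4·π_2 + 0.4·π_3
Solving with the normalization constraint gives π = (0.3143, 0.4000, 0.2857).
So the stationary probability of Mild is 0.3143.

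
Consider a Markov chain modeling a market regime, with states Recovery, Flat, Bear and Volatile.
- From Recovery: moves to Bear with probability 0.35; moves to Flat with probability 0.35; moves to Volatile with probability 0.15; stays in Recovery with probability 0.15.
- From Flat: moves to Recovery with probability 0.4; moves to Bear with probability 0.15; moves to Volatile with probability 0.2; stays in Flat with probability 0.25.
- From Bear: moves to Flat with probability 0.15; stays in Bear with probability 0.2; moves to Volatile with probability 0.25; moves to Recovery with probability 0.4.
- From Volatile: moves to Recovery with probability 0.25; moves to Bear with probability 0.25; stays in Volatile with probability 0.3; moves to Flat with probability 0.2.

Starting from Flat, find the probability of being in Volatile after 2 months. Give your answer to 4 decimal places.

Propagate the distribution vector 2 months from Flat.
After 0 months: (0.0000, 1.0000, 0.0000, 0.0000)
After 1 month: (0.4000, 0.2500, 0.1500, 0.2000)
After 2 months: (0.2700, 0.2650, 0.2575, 0.2075)
P(in Volatile after 2 months) = 0.2075

0.2075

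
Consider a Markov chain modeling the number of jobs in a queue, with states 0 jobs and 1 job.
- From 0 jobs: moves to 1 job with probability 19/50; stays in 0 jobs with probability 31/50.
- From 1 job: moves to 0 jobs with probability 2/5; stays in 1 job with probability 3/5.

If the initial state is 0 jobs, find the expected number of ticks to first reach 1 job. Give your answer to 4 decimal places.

Let t(s) be the expected number of ticks to first reach 1 job from state s, with t(1 job) = 0. Conditioning on the first tick:
t(0 jobs) = 1 + 0.62·t(0 jobs)
Solving: t(0 jobs) = 2.6316.
Expected ticks from 0 jobs to 1 job: 2.6316.

2.6316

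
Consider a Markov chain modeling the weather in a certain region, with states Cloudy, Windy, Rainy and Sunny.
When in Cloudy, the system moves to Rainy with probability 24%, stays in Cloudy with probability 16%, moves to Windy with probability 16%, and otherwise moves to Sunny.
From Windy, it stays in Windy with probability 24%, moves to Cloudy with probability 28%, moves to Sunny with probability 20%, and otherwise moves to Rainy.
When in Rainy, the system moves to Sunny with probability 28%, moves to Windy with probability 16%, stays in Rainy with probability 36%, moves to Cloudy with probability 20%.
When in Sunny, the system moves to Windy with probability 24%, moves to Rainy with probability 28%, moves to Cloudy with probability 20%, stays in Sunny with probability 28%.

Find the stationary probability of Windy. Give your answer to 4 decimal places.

0.1998

Let the stationary distribution be π with π = πP and π_1 + π_2 + π_3 + π_4 = 1.
π_1 = 0.16·π_1 + 0.28·π_2 + 0.2·π_3 + 0.2·π_4
π_2 = 0.16·π_1 + 0.24·π_2 + 0.16·π_3 + 0.24·π_4
π_3 = 0.24·π_1 + 0.28·π_2 + 0.36·π_3 + 0.28·π_4
Solving with the normalization constraint gives π = (0.2077, 0.1998, 0.2953, 0.2972).
So the stationary probability of Windy is 0.1998.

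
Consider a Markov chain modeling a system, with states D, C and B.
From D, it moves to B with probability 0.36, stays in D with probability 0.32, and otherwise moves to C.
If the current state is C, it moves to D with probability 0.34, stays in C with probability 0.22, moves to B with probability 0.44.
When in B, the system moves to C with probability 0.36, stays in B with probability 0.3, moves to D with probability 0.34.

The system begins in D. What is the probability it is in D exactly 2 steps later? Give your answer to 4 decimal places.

0.3336

Sum over the intermediate state after 1 step:
P = P(D→D)·P(D→D) + P(D→C)·P(C→D) + P(D→B)·P(B→D)
  = 0.32×0.32 + 0.32×0.34 + 0.36×0.34
  = 0.1024 + 0.1088 + 0.1224 = 0.3336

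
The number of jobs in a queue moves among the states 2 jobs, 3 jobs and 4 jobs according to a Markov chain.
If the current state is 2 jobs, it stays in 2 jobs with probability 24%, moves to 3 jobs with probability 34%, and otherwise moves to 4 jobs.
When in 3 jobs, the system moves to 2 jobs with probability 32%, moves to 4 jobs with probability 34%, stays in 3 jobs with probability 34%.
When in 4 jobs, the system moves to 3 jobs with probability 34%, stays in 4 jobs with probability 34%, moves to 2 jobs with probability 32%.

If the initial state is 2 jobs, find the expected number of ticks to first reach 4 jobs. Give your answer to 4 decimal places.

2.5458

Let t(s) be the expected number of ticks to first reach 4 jobs from state s, with t(4 jobs) = 0. Conditioning on the first tick:
t(2 jobs) = 1 + 0.24·t(2 jobs) + 0.34·t(3 jobs)
t(3 jobs) = 1 + 0.32·t(2 jobs) + 0.34·t(3 jobs)
Solving: t(2 jobs) = 2.5458, t(3 jobs) = 2.7495.
Expected ticks from 2 jobs to 4 jobs: 2.5458.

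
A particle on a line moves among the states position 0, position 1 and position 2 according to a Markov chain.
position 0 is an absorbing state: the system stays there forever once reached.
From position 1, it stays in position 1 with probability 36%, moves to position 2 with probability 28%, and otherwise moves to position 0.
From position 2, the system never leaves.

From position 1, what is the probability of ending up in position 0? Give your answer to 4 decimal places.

Let h(s) be the probability of absorption at position 0 starting from transient state s. Then h(position 0) = 1 and h(position 2) = 0. By first-step analysis:
h(position 1) = 0.36·1 + 0.36·h(position 1) + 0.28·0
Solving: h(position 1) = 0.5625.
Starting from position 1, the probability is 0.5625.

0.5625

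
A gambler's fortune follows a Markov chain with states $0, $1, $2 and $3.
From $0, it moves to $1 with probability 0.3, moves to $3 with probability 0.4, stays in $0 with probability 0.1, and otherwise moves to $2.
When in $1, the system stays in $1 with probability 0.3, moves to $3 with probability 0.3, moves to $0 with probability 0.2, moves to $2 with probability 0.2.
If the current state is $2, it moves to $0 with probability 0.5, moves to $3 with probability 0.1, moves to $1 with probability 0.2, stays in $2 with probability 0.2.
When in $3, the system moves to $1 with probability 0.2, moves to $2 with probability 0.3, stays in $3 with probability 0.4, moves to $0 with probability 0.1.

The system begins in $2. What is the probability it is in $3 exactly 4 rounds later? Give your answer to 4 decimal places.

0.3057

Propagate the distribution vector 4 rounds from $2.
After 0 rounds: (0.0000, 0.0000, 1.0000, 0.0000)
After 1 round: (0.5000, 0.2000, 0.2000, 0.1000)
After 2 rounds: (0.2000, 0.2700, 0.2100, 0.3200)
After 3 rounds: (0.2110, 0.2470, 0.2320, 0.3100)
After 4 rounds: (0.2175, 0.2458, 0.2310, 0.3057)
P(in $3 after 4 rounds) = 0.3057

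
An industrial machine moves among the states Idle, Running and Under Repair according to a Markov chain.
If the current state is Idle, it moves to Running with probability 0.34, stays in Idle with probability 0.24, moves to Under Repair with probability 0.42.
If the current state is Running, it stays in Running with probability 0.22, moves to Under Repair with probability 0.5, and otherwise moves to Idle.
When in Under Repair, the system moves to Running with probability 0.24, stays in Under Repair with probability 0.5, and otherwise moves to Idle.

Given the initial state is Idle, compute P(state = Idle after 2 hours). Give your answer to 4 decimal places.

Sum over the intermediate state after 1 hour:
P = P(Idle→Idle)·P(Idle→Idle) + P(Idle→Running)·P(Running→Idle) + P(Idle→Under Repair)·P(Under Repair→Idle)
  = 0.24×0.24 + 0.34×0.28 + 0.42×0.26
  = 0.0576 + 0.0952 + 0.1092 = 0.2620

0.2620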